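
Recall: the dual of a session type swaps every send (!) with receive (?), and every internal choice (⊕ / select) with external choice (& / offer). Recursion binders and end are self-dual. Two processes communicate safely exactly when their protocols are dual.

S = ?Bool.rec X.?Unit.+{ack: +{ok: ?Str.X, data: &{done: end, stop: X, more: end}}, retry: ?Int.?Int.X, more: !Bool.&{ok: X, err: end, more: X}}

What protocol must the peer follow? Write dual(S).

?Bool ↦ !Bool
  rec X ↦ rec X  (binder kept)
    ?Unit ↦ !Unit
      +{ack,retry,more} ↦ &{ack,retry,more}  (⊕→&)
        • ack:
          +{ok,data} ↦ &{ok,data}  (⊕→&)
            • ok:
              ?Str ↦ !Str
                X ↦ X
            • data:
              &{done,stop,more} ↦ +{done,stop,more}  (offer→select)
                • done:
                  end ↦ end
                • stop:
                  X ↦ X
                • more:
                  end ↦ end
        • retry:
          ?Int ↦ !Int
            ?Int ↦ !Int
              X ↦ X
        • more:
          !Bool ↦ ?Bool
            &{ok,err,more} ↦ +{ok,err,more}  (offer→select)
              • ok:
                X ↦ X
              • err:
                end ↦ end
              • more:
                X ↦ X

!Bool.rec X.!Unit.&{ack: &{ok: !Str.X, data: +{done: end, stop: X, more: end}}, retry: !Int.!Int.X, more: ?Bool.+{ok: X, err: end, more: X}}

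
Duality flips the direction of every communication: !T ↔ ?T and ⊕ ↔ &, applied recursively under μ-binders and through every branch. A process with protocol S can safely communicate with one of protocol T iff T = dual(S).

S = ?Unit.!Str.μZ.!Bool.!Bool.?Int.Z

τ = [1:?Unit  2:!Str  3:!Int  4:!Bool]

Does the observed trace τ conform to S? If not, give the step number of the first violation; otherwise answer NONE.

@1 ?Unit  match  residual = !Str.μZ.…
@2 !Str  match  residual = μZ.…
@3 got !Int, protocol expects !Bool  ✗

3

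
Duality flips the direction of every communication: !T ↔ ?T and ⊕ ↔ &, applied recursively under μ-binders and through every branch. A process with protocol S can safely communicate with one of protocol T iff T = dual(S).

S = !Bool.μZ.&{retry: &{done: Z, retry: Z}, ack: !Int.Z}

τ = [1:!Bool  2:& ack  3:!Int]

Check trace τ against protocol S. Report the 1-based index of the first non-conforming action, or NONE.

NONE

@1 !Bool  ✓  state: μZ.…
@2 & ack  ✓  state: !Int.μZ.…
@3 !Int  ✓  state: μZ.…
all 3 steps conform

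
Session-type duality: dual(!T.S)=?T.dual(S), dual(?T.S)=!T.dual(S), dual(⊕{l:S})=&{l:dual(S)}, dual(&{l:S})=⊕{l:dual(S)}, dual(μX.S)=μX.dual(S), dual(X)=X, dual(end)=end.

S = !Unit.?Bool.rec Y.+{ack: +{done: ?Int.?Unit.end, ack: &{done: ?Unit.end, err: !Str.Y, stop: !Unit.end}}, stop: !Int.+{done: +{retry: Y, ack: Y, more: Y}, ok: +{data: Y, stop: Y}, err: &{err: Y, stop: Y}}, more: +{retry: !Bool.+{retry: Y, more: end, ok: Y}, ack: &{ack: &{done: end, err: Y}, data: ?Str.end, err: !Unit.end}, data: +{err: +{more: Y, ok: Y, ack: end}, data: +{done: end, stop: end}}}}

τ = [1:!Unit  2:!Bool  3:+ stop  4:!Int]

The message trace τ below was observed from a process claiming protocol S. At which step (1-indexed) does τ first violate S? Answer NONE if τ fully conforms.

2

step 1: !Unit  ok  residual = ?Bool.rec Y.…
step 2: got !Bool, protocol expects ?Bool  ✗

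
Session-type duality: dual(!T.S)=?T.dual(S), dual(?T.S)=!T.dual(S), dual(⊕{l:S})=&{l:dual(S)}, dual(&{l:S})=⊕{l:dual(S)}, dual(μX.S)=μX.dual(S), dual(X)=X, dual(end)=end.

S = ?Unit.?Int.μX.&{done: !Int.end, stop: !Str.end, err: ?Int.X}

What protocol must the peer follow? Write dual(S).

?Unit ↦ !Unit
  ?Int ↦ !Int
    μX ↦ μX  (binder kept)
      &{done,stop,err} ↦ ⊕{done,stop,err}  (offer→select)
        • done:
          !Int ↦ ?Int
            end self-dual
        • stop:
          !Str ↦ ?Str
            end self-dual
        • err:
          ?Int ↦ !Int
            X self-dual

!Unit.!Int.μX.⊕{done: ?Int.end, stop: ?Str.end, err: !Int.X}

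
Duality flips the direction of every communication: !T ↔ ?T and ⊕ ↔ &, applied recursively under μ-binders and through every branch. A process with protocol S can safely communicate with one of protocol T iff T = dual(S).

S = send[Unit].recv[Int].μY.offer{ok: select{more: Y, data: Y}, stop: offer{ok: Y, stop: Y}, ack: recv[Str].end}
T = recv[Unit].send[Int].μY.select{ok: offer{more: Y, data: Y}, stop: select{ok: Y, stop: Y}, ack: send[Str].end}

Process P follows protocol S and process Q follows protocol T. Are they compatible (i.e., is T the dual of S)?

YES

send[Unit] | recv[Unit]  ✓
  recv[Int] | send[Int]  ✓
    μY | μY  ✓ (rec unchanged)
      offer{ok,stop,ack} | select{ok,stop,ack}  ✓ labels match
        [ok]
          select{more,data} | offer{more,data}  ✓ labels match
            [more]
              Y | Y  ✓
            [data]
              Y | Y  ✓
        [stop]
          offer{ok,stop} | select{ok,stop}  ✓ labels match
            [ok]
              Y | Y  ✓
            [stop]
              Y | Y  ✓
        [ack]
          recv[Str] | send[Str]  ✓
            end | end  ✓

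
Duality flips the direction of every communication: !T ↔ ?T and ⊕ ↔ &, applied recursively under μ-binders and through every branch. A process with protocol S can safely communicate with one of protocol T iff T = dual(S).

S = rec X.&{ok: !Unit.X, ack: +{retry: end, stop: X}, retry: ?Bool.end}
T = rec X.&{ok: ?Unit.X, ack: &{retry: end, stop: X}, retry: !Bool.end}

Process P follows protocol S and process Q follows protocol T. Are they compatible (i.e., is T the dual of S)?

NO

rec X vs rec X  ✓ (binder kept)
  &{ok,ack,retry} vs &{ok,ack,retry}  ✗ choice polarity not flipped — not dual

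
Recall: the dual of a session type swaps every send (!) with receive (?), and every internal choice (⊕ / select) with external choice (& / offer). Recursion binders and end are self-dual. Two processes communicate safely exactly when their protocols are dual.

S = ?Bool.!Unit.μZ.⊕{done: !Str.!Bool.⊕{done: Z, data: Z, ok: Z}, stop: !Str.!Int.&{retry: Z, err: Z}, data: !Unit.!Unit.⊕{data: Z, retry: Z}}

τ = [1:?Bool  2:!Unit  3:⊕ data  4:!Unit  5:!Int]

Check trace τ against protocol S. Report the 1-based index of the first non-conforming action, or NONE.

[1] ?Bool  match  residual = !Unit.μZ.…
[2] !Unit  match  residual = μZ.…
[3] ⊕ data  match  residual = !Unit.!Unit.⊕{data: μZ.…, retry: μZ.…}
[4] !Unit  match  residual = !Unit.⊕{data: μZ.…, retry: μZ.…}
[5] got !Int, protocol expects !Unit  ✗

5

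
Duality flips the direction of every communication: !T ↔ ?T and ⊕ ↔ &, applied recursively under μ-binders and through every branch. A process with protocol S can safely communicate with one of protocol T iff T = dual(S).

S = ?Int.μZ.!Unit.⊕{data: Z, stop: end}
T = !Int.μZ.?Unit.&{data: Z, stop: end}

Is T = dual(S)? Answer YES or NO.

YES

?Int vs !Int  ok
  μZ vs μZ  ok (binder kept)
    !Unit vs ?Unit  ok
      ⊕{data,stop} vs &{data,stop}  ok labels match
        [data]
          Z vs Z  ok
        [stop]
          end vs end  ok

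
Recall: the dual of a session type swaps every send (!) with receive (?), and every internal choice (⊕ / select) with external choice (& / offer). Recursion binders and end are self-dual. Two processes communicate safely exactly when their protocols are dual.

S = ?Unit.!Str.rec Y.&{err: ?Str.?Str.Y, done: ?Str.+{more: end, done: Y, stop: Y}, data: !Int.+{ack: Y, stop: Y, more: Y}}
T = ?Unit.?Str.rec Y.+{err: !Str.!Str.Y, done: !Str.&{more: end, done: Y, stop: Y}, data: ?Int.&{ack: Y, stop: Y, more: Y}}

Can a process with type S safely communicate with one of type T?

?Unit vs ?Unit  ✗ same direction on both sides — not dual

NO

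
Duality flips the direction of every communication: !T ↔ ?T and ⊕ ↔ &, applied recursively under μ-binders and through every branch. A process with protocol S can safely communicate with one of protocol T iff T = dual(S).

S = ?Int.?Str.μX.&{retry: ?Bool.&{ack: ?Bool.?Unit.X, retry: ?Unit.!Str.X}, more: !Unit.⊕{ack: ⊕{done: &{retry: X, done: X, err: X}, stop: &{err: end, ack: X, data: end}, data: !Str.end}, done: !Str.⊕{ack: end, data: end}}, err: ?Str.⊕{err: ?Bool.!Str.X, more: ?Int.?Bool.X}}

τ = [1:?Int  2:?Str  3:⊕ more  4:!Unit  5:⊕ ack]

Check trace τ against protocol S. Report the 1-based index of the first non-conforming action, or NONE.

3

[1] ?Int  match  state: ?Str.μX.…
[2] ?Str  match  state: μX.…
[3] got ⊕ more, protocol expects & retry or & more or & err  ✗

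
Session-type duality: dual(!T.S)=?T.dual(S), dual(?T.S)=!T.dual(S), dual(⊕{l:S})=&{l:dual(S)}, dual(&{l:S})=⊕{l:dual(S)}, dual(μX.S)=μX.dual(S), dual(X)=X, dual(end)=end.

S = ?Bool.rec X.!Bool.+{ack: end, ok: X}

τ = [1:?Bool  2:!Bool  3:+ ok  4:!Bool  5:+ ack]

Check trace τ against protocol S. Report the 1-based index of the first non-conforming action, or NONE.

[1] ?Bool  match  state: rec X.…
[2] !Bool  match  state: +{ack: end, ok: rec X.…}
[3] + ok  match  state: rec X.…
[4] !Bool  match  state: +{ack: end, ok: rec X.…}
[5] + ack  match  state: end
trace exhausted — no violation

NONE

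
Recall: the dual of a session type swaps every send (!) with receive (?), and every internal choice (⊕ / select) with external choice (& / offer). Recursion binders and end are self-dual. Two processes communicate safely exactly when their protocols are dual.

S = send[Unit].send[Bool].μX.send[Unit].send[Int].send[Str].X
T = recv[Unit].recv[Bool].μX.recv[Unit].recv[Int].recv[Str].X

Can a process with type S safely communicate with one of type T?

send[Unit] vs recv[Unit]  ✓
  send[Bool] vs recv[Bool]  ✓
    μX vs μX  ✓ (rec unchanged)
      send[Unit] vs recv[Unit]  ✓
        send[Int] vs recv[Int]  ✓
          send[Str] vs recv[Str]  ✓
            X vs X  ✓

YES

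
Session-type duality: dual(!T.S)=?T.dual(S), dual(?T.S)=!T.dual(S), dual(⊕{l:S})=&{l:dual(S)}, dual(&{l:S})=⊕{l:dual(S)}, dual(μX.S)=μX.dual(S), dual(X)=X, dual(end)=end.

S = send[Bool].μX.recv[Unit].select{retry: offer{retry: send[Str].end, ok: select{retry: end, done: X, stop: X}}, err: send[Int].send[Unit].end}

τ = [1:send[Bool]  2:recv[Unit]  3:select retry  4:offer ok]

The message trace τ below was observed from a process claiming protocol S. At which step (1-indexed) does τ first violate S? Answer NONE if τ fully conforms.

[1] send[Bool]  match  state: μX.…
[2] recv[Unit]  match  state: select{retry: offer{retry: send[Str].end, ok: select{retry: end, done: μX.…, stop: μX.…}}, err: send[Int].send[Unit].end}
[3] select retry  match  state: offer{retry: send[Str].end, ok: select{retry: end, done: μX.…, stop: μX.…}}
[4] offer ok  match  state: select{retry: end, done: μX.…, stop: μX.…}
all 4 steps conform

NONE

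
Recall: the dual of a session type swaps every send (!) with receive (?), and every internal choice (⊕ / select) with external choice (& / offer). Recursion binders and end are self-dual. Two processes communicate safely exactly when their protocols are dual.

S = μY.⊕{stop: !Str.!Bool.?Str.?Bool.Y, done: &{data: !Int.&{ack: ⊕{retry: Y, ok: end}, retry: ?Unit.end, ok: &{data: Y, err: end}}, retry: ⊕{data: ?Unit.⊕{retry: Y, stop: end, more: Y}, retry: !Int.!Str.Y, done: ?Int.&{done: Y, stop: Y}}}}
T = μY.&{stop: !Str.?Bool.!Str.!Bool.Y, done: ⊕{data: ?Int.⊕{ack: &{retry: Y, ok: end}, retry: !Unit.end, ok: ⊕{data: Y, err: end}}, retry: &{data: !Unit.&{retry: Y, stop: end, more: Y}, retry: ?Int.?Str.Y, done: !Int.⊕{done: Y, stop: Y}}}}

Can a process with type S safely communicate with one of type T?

NO

μY | μY  ✓ (rec unchanged)
  ⊕{stop,done} | &{stop,done}  ✓ same labels
    [stop]
      !Str | !Str  ✗ same direction on both sides — not dual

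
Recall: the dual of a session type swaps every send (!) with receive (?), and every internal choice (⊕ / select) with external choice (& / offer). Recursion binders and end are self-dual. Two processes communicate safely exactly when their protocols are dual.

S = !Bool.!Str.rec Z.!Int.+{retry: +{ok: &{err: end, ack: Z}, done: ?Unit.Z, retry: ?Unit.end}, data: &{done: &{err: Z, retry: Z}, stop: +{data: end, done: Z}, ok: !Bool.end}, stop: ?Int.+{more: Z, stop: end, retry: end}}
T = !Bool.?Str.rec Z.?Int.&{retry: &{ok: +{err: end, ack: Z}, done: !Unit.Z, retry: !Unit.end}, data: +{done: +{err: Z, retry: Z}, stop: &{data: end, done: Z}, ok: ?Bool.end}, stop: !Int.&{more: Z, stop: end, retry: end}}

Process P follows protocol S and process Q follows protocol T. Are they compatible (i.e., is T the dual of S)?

NO

!Bool vs !Bool  ✗ same direction on both sides — not dual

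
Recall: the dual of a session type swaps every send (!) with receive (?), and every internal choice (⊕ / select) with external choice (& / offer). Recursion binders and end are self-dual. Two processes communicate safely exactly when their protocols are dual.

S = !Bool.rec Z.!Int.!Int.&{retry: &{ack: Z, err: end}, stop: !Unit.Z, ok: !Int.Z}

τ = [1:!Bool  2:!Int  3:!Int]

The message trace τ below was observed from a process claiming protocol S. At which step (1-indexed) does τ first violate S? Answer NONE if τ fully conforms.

NONE

step 1: !Bool  match  now at rec Z.…
step 2: !Int  match  now at !Int.&{retry: &{ack: rec Z.…, err: end}, stop: !Unit.rec Z.…, ok: !Int.rec Z.…}
step 3: !Int  match  now at &{retry: &{ack: rec Z.…, err: end}, stop: !Unit.rec Z.…, ok: !Int.rec Z.…}
τ conforms to S (length 3)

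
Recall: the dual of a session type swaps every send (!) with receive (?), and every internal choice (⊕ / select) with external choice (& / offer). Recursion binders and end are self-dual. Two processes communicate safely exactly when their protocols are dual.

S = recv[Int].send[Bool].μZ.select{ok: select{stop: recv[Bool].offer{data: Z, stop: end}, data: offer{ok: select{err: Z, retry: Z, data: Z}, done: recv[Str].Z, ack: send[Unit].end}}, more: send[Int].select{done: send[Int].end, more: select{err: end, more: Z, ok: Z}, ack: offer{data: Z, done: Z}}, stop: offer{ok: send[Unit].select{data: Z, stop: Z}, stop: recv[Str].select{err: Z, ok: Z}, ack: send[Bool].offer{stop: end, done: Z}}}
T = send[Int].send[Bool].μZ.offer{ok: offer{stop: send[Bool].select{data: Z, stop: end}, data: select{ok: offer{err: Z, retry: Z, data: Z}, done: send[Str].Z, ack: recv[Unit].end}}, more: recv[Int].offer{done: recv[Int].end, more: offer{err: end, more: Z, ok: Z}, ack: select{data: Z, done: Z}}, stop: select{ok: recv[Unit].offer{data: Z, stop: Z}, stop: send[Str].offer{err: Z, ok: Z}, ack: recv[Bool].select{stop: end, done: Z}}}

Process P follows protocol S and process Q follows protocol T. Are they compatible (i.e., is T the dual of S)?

recv[Int] | send[Int]  ok
  send[Bool] | send[Bool]  ✗ same direction on both sides — not dual

NO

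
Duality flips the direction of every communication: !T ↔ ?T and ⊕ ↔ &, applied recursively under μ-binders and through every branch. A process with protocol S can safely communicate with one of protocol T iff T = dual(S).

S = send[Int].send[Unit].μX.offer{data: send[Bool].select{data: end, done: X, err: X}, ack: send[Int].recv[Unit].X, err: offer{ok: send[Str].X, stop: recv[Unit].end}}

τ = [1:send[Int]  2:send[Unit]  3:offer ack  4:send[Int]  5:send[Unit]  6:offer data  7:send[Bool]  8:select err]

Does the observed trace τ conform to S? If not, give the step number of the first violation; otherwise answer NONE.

5

@1 send[Int]  ok  cont: send[Unit].μX.…
@2 send[Unit]  ok  cont: μX.…
@3 offer ack  ok  cont: send[Int].recv[Unit].μX.…
@4 send[Int]  ok  cont: recv[Unit].μX.…
@5 got send[Unit], protocol expects recv[Unit]  ✗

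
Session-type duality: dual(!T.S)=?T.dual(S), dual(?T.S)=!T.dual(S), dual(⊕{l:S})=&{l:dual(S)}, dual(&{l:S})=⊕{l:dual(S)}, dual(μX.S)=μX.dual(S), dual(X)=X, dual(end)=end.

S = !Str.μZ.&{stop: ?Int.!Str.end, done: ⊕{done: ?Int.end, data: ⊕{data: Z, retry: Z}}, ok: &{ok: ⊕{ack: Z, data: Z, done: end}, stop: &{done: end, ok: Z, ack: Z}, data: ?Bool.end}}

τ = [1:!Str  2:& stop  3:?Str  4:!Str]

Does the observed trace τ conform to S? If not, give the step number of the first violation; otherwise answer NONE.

@1 !Str  ok  now at μZ.…
@2 & stop  ok  now at ?Int.!Str.end
@3 got ?Str, protocol expects ?Int  ✗

3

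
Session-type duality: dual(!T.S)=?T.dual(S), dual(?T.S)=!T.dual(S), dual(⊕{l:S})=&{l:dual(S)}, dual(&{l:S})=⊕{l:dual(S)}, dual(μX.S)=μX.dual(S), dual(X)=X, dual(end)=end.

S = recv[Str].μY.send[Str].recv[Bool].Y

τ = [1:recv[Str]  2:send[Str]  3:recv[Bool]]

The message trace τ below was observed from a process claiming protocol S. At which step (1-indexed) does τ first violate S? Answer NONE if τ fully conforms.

NONE

@1 recv[Str]  ✓  residual = μY.…
@2 send[Str]  ✓  residual = recv[Bool].μY.…
@3 recv[Bool]  ✓  residual = μY.…
trace exhausted — no violation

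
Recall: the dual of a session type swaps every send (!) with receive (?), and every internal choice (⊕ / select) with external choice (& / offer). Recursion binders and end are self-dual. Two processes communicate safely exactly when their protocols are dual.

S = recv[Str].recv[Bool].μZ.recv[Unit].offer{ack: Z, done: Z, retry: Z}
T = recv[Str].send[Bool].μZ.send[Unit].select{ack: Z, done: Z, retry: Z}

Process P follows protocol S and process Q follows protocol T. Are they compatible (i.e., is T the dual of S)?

NO

recv[Str] | recv[Str]  ✗ same direction on both sides — not dual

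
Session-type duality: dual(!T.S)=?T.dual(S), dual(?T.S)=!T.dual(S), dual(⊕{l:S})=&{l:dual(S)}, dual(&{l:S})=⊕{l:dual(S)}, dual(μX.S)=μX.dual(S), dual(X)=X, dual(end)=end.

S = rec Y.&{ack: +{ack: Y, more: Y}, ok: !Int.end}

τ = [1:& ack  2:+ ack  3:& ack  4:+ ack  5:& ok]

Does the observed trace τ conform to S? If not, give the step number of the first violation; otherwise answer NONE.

[1] & ack  match  state: +{ack: rec Y.…, more: rec Y.…}
[2] + ack  match  state: rec Y.…
[3] & ack  match  state: +{ack: rec Y.…, more: rec Y.…}
[4] + ack  match  state: rec Y.…
[5] & ok  match  state: !Int.end
all 5 steps conform

NONE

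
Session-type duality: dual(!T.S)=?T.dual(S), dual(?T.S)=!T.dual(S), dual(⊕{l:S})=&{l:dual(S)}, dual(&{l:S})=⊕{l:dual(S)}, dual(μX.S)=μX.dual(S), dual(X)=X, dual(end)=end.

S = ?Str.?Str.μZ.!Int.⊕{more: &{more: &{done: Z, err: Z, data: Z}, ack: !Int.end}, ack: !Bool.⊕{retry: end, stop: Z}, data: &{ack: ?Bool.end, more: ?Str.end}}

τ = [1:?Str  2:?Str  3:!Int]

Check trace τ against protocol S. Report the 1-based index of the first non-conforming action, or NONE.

NONE

@1 ?Str  ✓  cont: ?Str.μZ.…
@2 ?Str  ✓  cont: μZ.…
@3 !Int  ✓  cont: ⊕{more: &{more: &{done: μZ.…, err: μZ.…, data: μZ.…}, ack: !Int.end}, ack: !Bool.⊕{retry: end, stop: μZ.…}, data: &{ack: ?Bool.end, more: ?Str.end}}
τ conforms to S (length 3)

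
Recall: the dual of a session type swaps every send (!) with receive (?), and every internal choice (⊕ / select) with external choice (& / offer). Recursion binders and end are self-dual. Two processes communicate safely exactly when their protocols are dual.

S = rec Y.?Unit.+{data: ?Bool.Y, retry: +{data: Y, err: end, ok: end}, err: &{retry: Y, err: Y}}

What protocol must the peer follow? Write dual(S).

rec Y.!Unit.&{data: !Bool.Y, retry: &{data: Y, err: end, ok: end}, err: +{retry: Y, err: Y}}

rec Y ↦ rec Y  (μ self-dual)
  ?Unit ↦ !Unit
    +{data,retry,err} ↦ &{data,retry,err}  (⊕→&)
      • data:
        ?Bool ↦ !Bool
          Y ↦ Y
      • retry:
        +{data,err,ok} ↦ &{data,err,ok}  (⊕→&)
          • data:
            Y ↦ Y
          • err:
            end ↦ end
          • ok:
            end ↦ end
      • err:
        &{retry,err} ↦ +{retry,err}  (offer→select)
          • retry:
            Y ↦ Y
          • err:
            Y ↦ Y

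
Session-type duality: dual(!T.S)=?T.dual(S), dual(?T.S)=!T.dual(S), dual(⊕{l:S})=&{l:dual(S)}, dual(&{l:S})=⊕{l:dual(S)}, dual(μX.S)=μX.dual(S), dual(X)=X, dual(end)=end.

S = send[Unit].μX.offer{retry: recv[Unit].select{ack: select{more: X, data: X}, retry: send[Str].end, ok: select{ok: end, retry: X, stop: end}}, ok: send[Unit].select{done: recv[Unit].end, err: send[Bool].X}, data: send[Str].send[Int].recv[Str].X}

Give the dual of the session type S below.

send[Unit] = recv[Unit]
  μX = μX  (μ self-dual)
    offer{retry,ok,data} = select{retry,ok,data}  (offer→select)
      [retry]
        recv[Unit] = send[Unit]
          select{ack,retry,ok} = offer{ack,retry,ok}  (select→offer)
            [ack]
              select{more,data} = offer{more,data}  (select→offer)
                [more]
                  X self-dual
                [data]
                  X self-dual
            [retry]
              send[Str] = recv[Str]
                end self-dual
            [ok]
              select{ok,retry,stop} = offer{ok,retry,stop}  (select→offer)
                [ok]
                  end self-dual
                [retry]
                  X self-dual
                [stop]
                  end self-dual
      [ok]
        send[Unit] = recv[Unit]
          select{done,err} = offer{done,err}  (select→offer)
            [done]
              recv[Unit] = send[Unit]
                end self-dual
            [err]
              send[Bool] = recv[Bool]
                X self-dual
      [data]
        send[Str] = recv[Str]
          send[Int] = recv[Int]
            recv[Str] = send[Str]
              X self-dual

recv[Unit].μX.select{retry: send[Unit].offer{ack: offer{more: X, data: X}, retry: recv[Str].end, ok: offer{ok: end, retry: X, stop: end}}, ok: recv[Unit].offer{done: send[Unit].end, err: recv[Bool].X}, data: recv[Str].recv[Int].send[Str].X}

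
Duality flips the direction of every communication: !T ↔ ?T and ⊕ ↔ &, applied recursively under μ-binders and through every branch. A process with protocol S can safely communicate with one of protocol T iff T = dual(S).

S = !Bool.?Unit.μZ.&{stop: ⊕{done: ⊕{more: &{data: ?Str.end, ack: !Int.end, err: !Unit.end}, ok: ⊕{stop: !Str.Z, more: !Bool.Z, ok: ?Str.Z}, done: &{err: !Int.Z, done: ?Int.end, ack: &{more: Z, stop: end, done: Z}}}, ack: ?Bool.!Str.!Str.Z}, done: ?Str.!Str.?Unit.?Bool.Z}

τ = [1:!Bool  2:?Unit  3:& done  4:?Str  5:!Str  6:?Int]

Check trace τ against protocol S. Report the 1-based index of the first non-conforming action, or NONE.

6

@1 !Bool  ✓  state: ?Unit.μZ.…
@2 ?Unit  ✓  state: μZ.…
@3 & done  ✓  state: ?Str.!Str.?Unit.?Bool.μZ.…
@4 ?Str  ✓  state: !Str.?Unit.?Bool.μZ.…
@5 !Str  ✓  state: ?Unit.?Bool.μZ.…
@6 got ?Int, protocol expects ?Unit  ✗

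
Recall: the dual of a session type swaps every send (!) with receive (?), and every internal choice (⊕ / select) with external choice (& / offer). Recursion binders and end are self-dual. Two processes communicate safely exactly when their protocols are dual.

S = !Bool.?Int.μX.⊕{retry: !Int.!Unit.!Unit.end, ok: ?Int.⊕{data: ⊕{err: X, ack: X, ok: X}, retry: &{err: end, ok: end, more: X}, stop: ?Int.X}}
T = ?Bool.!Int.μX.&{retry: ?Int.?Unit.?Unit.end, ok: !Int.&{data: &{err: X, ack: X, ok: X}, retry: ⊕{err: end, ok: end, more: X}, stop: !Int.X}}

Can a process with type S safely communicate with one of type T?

YES

!Bool | ?Bool  match
  ?Int | !Int  match
    μX | μX  match (μ self-dual)
      ⊕{retry,ok} | &{retry,ok}  match label sets agree
        case retry:
          !Int | ?Int  match
            !Unit | ?Unit  match
              !Unit | ?Unit  match
                end | end  match
        case ok:
          ?Int | !Int  match
            ⊕{data,retry,stop} | &{data,retry,stop}  match label sets agree
              case data:
                ⊕{err,ack,ok} | &{err,ack,ok}  match label sets agree
                  case err:
                    X | X  match
                  case ack:
                    X | X  match
                  case ok:
                    X | X  match
              case retry:
                &{err,ok,more} | ⊕{err,ok,more}  match label sets agree
                  case err:
                    end | end  match
                  case ok:
                    end | end  match
                  case more:
                    X | X  match
              case stop:
                ?Int | !Int  match
                  X | X  match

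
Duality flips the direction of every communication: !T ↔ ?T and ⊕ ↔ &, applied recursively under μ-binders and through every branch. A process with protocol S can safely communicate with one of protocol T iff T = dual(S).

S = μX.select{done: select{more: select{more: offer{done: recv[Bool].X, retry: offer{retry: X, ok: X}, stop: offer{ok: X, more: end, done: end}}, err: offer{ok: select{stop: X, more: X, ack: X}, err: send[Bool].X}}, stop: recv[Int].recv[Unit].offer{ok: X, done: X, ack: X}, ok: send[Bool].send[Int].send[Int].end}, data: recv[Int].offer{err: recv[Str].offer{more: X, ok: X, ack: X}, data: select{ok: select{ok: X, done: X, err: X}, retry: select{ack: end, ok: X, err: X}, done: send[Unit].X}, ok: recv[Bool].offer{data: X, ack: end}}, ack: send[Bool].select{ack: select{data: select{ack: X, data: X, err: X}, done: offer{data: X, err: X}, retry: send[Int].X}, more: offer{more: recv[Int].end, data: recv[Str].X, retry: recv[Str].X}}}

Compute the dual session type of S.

μX → μX  (rec unchanged)
  select{done,data,ack} → offer{done,data,ack}  (select→offer)
    [done]
      select{more,stop,ok} → offer{more,stop,ok}  (select→offer)
        [more]
          select{more,err} → offer{more,err}  (select→offer)
            [more]
              offer{done,retry,stop} → select{done,retry,stop}  (&→⊕)
                [done]
                  recv[Bool] → send[Bool]
                    X ↦ X
                [retry]
                  offer{retry,ok} → select{retry,ok}  (&→⊕)
                    [retry]
                      X ↦ X
                    [ok]
                      X ↦ X
                [stop]
                  offer{ok,more,done} → select{ok,more,done}  (&→⊕)
                    [ok]
                      X ↦ X
                    [more]
                      end ↦ end
                    [done]
                      end ↦ end
            [err]
              offer{ok,err} → select{ok,err}  (&→⊕)
                [ok]
                  select{stop,more,ack} → offer{stop,more,ack}  (select→offer)
                    [stop]
                      X ↦ X
                    [more]
                      X ↦ X
                    [ack]
                      X ↦ X
                [err]
                  send[Bool] → recv[Bool]
                    X ↦ X
        [stop]
          recv[Int] → send[Int]
            recv[Unit] → send[Unit]
              offer{ok,done,ack} → select{ok,done,ack}  (&→⊕)
                [ok]
                  X ↦ X
                [done]
                  X ↦ X
                [ack]
                  X ↦ X
        [ok]
          send[Bool] → recv[Bool]
            send[Int] → recv[Int]
              send[Int] → recv[Int]
                end ↦ end
    [data]
      recv[Int] → send[Int]
        offer{err,data,ok} → select{err,data,ok}  (&→⊕)
          [err]
            recv[Str] → send[Str]
              offer{more,ok,ack} → select{more,ok,ack}  (&→⊕)
                [more]
                  X ↦ X
                [ok]
                  X ↦ X
                [ack]
                  X ↦ X
          [data]
            select{ok,retry,done} → offer{ok,retry,done}  (select→offer)
              [ok]
                select{ok,done,err} → offer{ok,done,err}  (select→offer)
                  [ok]
                    X ↦ X
                  [done]
                    X ↦ X
                  [err]
                    X ↦ X
              [retry]
                select{ack,ok,err} → offer{ack,ok,err}  (select→offer)
                  [ack]
                    end ↦ end
                  [ok]
                    X ↦ X
                  [err]
                    X ↦ X
              [done]
                send[Unit] → recv[Unit]
                  X ↦ X
          [ok]
            recv[Bool] → send[Bool]
              offer{data,ack} → select{data,ack}  (&→⊕)
                [data]
                  X ↦ X
                [ack]
                  end ↦ end
    [ack]
      send[Bool] → recv[Bool]
        select{ack,more} → offer{ack,more}  (select→offer)
          [ack]
            select{data,done,retry} → offer{data,done,retry}  (select→offer)
              [data]
                select{ack,data,err} → offer{ack,data,err}  (select→offer)
                  [ack]
                    X ↦ X
                  [data]
                    X ↦ X
                  [err]
                    X ↦ X
              [done]
                offer{data,err} → select{data,err}  (&→⊕)
                  [data]
                    X ↦ X
                  [err]
                    X ↦ X
              [retry]
                send[Int] → recv[Int]
                  X ↦ X
          [more]
            offer{more,data,retry} → select{more,data,retry}  (&→⊕)
              [more]
                recv[Int] → send[Int]
                  end ↦ end
              [data]
                recv[Str] → send[Str]
                  X ↦ X
              [retry]
                recv[Str] → send[Str]
                  X ↦ X

μX.offer{done: offer{more: offer{more: select{done: send[Bool].X, retry: select{retry: X, ok: X}, stop: select{ok: X, more: end, done: end}}, err: select{ok: offer{stop: X, more: X, ack: X}, err: recv[Bool].X}}, stop: send[Int].send[Unit].select{ok: X, done: X, ack: X}, ok: recv[Bool].recv[Int].recv[Int].end}, data: send[Int].select{err: send[Str].select{more: X, ok: X, ack: X}, data: offer{ok: offer{ok: X, done: X, err: X}, retry: offer{ack: end, ok: X, err: X}, done: recv[Unit].X}, ok: send[Bool].select{data: X, ack: end}}, ack: recv[Bool].offer{ack: offer{data: offer{ack: X, data: X, err: X}, done: select{data: X, err: X}, retry: recv[Int].X}, more: select{more: send[Int].end, data: send[Str].X, retry: send[Str].X}}}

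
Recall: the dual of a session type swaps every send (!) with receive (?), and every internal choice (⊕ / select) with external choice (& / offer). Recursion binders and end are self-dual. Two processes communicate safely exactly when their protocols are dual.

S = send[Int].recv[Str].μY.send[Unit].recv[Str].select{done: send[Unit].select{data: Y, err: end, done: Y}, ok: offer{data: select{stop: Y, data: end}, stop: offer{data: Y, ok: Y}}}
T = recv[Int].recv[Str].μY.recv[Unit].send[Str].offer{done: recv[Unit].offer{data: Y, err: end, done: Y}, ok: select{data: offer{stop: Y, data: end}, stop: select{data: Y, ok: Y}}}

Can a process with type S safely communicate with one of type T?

send[Int] ‖ recv[Int]  ok
  recv[Str] ‖ recv[Str]  ✗ same direction on both sides — not dual

NO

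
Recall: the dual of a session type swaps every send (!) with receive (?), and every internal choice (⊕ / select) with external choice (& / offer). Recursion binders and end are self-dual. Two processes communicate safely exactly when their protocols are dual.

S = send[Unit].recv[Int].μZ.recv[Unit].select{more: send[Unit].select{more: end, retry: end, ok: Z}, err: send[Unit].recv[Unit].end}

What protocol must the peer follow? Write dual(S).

send[Unit] = recv[Unit]
  recv[Int] = send[Int]
    μZ = μZ  (rec unchanged)
      recv[Unit] = send[Unit]
        select{more,err} = offer{more,err}  (⊕→&)
          [more]
            send[Unit] = recv[Unit]
              select{more,retry,ok} = offer{more,retry,ok}  (⊕→&)
                [more]
                  dual(end) = end
                [retry]
                  dual(end) = end
                [ok]
                  dual(Z) = Z
          [err]
            send[Unit] = recv[Unit]
              recv[Unit] = send[Unit]
                dual(end) = end

recv[Unit].send[Int].μZ.send[Unit].offer{more: recv[Unit].offer{more: end, retry: end, ok: Z}, err: recv[Unit].send[Unit].end}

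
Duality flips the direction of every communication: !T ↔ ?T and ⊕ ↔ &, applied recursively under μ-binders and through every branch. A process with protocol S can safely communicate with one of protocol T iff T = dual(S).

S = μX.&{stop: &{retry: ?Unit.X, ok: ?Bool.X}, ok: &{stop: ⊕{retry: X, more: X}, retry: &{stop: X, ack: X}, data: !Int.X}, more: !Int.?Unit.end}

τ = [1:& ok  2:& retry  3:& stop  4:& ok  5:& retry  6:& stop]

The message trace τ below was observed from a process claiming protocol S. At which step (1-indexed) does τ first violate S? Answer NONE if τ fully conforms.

NONE

step 1: & ok  match  state: &{stop: ⊕{retry: μX.…, more: μX.…}, retry: &{stop: μX.…, ack: μX.…}, data: !Int.μX.…}
step 2: & retry  match  state: &{stop: μX.…, ack: μX.…}
step 3: & stop  match  state: μX.…
step 4: & ok  match  state: &{stop: ⊕{retry: μX.…, more: μX.…}, retry: &{stop: μX.…, ack: μX.…}, data: !Int.μX.…}
step 5: & retry  match  state: &{stop: μX.…, ack: μX.…}
step 6: & stop  match  state: μX.…
trace exhausted — no violation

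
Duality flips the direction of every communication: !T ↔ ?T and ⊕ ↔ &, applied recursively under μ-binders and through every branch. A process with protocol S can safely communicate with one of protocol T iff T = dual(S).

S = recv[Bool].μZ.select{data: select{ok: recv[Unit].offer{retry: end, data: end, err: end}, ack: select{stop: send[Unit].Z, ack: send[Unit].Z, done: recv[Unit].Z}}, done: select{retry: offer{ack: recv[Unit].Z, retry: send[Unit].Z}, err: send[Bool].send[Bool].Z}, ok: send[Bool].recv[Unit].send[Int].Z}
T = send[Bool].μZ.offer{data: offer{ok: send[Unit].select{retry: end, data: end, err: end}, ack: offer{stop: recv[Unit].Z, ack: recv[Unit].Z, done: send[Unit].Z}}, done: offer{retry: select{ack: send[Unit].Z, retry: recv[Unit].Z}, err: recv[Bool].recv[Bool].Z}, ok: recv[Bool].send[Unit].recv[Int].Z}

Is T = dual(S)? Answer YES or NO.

recv[Bool] ‖ send[Bool]  ✓
  μZ ‖ μZ  ✓ (rec unchanged)
    select{data,done,ok} ‖ offer{data,done,ok}  ✓ same labels
      [data]
        select{ok,ack} ‖ offer{ok,ack}  ✓ same labels
          [ok]
            recv[Unit] ‖ send[Unit]  ✓
              offer{retry,data,err} ‖ select{retry,data,err}  ✓ same labels
                [retry]
                  end ‖ end  ✓
                [data]
                  end ‖ end  ✓
                [err]
                  end ‖ end  ✓
          [ack]
            select{stop,ack,done} ‖ offer{stop,ack,done}  ✓ same labels
              [stop]
                send[Unit] ‖ recv[Unit]  ✓
                  Z ‖ Z  ✓
              [ack]
                send[Unit] ‖ recv[Unit]  ✓
                  Z ‖ Z  ✓
              [done]
                recv[Unit] ‖ send[Unit]  ✓
                  Z ‖ Z  ✓
      [done]
        select{retry,err} ‖ offer{retry,err}  ✓ same labels
          [retry]
            offer{ack,retry} ‖ select{ack,retry}  ✓ same labels
              [ack]
                recv[Unit] ‖ send[Unit]  ✓
                  Z ‖ Z  ✓
              [retry]
                send[Unit] ‖ recv[Unit]  ✓
                  Z ‖ Z  ✓
          [err]
            send[Bool] ‖ recv[Bool]  ✓
              send[Bool] ‖ recv[Bool]  ✓
                Z ‖ Z  ✓
      [ok]
        send[Bool] ‖ recv[Bool]  ✓
          recv[Unit] ‖ send[Unit]  ✓
            send[Int] ‖ recv[Int]  ✓
              Z ‖ Z  ✓

YES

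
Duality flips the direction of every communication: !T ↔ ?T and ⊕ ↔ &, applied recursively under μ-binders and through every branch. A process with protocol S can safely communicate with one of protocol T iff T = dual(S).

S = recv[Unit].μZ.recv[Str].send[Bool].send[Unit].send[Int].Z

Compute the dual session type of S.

send[Unit].μZ.send[Str].recv[Bool].recv[Unit].recv[Int].Z

recv[Unit] = send[Unit]
  μZ = μZ  (binder kept)
    recv[Str] = send[Str]
      send[Bool] = recv[Bool]
        send[Unit] = recv[Unit]
          send[Int] = recv[Int]
            Z ↦ Z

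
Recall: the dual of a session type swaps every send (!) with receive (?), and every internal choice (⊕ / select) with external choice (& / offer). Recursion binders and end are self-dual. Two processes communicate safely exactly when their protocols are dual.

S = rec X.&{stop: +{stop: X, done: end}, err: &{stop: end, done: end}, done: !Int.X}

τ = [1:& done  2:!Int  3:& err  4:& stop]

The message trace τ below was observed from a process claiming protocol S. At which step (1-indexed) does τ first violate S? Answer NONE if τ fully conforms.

NONE

@1 & done  ✓  cont: !Int.rec X.…
@2 !Int  ✓  cont: rec X.…
@3 & err  ✓  cont: &{stop: end, done: end}
@4 & stop  ✓  cont: end
all 4 steps conform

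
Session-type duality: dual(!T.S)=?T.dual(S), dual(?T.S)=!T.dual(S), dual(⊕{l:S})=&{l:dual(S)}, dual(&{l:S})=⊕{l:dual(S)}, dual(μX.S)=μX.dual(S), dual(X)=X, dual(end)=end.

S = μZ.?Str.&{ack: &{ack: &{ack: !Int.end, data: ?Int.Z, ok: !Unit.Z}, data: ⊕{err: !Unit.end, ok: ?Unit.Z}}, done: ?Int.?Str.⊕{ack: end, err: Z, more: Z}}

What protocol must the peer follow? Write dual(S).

μZ.!Str.⊕{ack: ⊕{ack: ⊕{ack: ?Int.end, data: !Int.Z, ok: ?Unit.Z}, data: &{err: ?Unit.end, ok: !Unit.Z}}, done: !Int.!Str.&{ack: end, err: Z, more: Z}}

μZ → μZ  (rec unchanged)
  ?Str → !Str
    &{ack,done} → ⊕{ack,done}  (offer→select)
      [ack]
        &{ack,data} → ⊕{ack,data}  (offer→select)
          [ack]
            &{ack,data,ok} → ⊕{ack,data,ok}  (offer→select)
              [ack]
                !Int → ?Int
                  end self-dual
              [data]
                ?Int → !Int
                  Z self-dual
              [ok]
                !Unit → ?Unit
                  Z self-dual
          [data]
            ⊕{err,ok} → &{err,ok}  (select→offer)
              [err]
                !Unit → ?Unit
                  end self-dual
              [ok]
                ?Unit → !Unit
                  Z self-dual
      [done]
        ?Int → !Int
          ?Str → !Str
            ⊕{ack,err,more} → &{ack,err,more}  (select→offer)
              [ack]
                end self-dual
              [err]
                Z self-dual
              [more]
                Z self-dual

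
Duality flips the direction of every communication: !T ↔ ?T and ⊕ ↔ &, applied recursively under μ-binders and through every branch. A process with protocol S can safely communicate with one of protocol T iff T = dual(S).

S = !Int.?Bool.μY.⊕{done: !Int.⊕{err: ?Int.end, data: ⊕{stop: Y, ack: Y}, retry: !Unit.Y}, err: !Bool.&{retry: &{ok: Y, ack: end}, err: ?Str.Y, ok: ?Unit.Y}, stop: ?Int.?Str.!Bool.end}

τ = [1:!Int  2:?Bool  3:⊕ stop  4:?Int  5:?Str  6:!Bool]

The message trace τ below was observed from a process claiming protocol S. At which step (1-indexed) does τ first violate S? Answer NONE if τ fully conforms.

NONE

step 1: !Int  ok  cont: ?Bool.μY.…
step 2: ?Bool  ok  cont: μY.…
step 3: ⊕ stop  ok  cont: ?Int.?Str.!Bool.end
step 4: ?Int  ok  cont: ?Str.!Bool.end
step 5: ?Str  ok  cont: !Bool.end
step 6: !Bool  ok  cont: end
τ conforms to S (length 6)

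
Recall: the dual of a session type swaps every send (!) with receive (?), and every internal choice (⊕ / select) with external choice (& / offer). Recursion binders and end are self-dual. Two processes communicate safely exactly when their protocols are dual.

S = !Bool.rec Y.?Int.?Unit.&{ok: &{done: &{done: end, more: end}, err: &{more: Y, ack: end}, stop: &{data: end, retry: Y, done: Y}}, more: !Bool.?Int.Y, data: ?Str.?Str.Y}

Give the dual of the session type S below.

?Bool.rec Y.!Int.!Unit.+{ok: +{done: +{done: end, more: end}, err: +{more: Y, ack: end}, stop: +{data: end, retry: Y, done: Y}}, more: ?Bool.!Int.Y, data: !Str.!Str.Y}

!Bool = ?Bool
  rec Y = rec Y  (μ self-dual)
    ?Int = !Int
      ?Unit = !Unit
        &{ok,more,data} = +{ok,more,data}  (external→internal)
          case ok:
            &{done,err,stop} = +{done,err,stop}  (external→internal)
              case done:
                &{done,more} = +{done,more}  (external→internal)
                  case done:
                    end self-dual
                  case more:
                    end self-dual
              case err:
                &{more,ack} = +{more,ack}  (external→internal)
                  case more:
                    Y self-dual
                  case ack:
                    end self-dual
              case stop:
                &{data,retry,done} = +{data,retry,done}  (external→internal)
                  case data:
                    end self-dual
                  case retry:
                    Y self-dual
                  case done:
                    Y self-dual
          case more:
            !Bool = ?Bool
              ?Int = !Int
                Y self-dual
          case data:
            ?Str = !Str
              ?Str = !Str
                Y self-dual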